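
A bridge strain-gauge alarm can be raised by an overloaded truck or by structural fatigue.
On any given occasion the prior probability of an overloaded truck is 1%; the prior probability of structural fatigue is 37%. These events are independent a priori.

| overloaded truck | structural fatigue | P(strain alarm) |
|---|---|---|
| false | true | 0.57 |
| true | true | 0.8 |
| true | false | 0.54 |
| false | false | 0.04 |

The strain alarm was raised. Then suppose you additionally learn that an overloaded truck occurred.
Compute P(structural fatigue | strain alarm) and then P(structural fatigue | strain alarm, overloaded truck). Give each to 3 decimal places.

P(structural fatigue | strain alarm) ≈ 0.882; P(structural fatigue | strain alarm, overloaded truck) ≈ 0.465

P(strain alarm) = 0.04×0.99×0.63 + 0.57×0.99×0.37 + 0.54×0.01×0.63 + 0.8×0.01×0.37 = 0.024948 + 0.208791 + 0.003402 + 0.002960 = 0.240101
Of this, 0.211751 comes from 0.208791 + 0.002960 (the structural fatigue=true cases).
So P(structural fatigue | strain alarm) = 0.211751/0.240101 ≈ 0.882.

With the extra evidence:
By total probability over both values of structural fatigue:
  P(strain alarm | overloaded truck) = 0.54*0.63 + 0.8*0.37
        = 0.340200 + 0.296000 = 0.636200
The terms with structural fatigue present sum to 0.296000, so
  P(structural fatigue | strain alarm, overloaded truck) = 0.296000 / 0.636200 ≈ 0.465
The drop from 0.882 to 0.465 is the explaining-away (discounting) effect.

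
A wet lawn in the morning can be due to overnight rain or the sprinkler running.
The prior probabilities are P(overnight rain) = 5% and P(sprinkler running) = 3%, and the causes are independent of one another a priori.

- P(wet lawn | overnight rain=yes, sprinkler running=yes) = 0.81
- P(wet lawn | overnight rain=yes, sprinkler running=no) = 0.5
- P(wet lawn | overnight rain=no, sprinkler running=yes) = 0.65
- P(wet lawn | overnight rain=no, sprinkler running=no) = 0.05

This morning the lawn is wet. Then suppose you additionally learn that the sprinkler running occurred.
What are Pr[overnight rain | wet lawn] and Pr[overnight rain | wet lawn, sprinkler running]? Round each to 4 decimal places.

P(wet lawn) = 0.05×0.95×0.97 + 0.65×0.95×0.03 + 0.5×0.05×0.97 + 0.81×0.05×0.03 = 0.046075 + 0.018525 + 0.024250 + 0.001215 = 0.090065
Restricting to configurations with overnight rain present: 0.024250 + 0.001215 = 0.025465.
P(overnight rain | wet lawn) = 0.025465 / 0.090065 ≈ 0.2827

With the extra evidence:
Enumerate both values of overnight rain and weight by the priors:
  P(wet lawn | sprinkler running) = 0.65*0.95 + 0.81*0.05
        = 0.617500 + 0.040500 = 0.658000
Keeping only the overnight rain-present terms gives 0.040500, so
  P(overnight rain | wet lawn, sprinkler running) = 0.040500 / 0.658000 ≈ 0.0616

Pr[overnight rain | wet lawn] ≈ 0.2827; Pr[overnight rain | wet lawn, sprinkler running] ≈ 0.0616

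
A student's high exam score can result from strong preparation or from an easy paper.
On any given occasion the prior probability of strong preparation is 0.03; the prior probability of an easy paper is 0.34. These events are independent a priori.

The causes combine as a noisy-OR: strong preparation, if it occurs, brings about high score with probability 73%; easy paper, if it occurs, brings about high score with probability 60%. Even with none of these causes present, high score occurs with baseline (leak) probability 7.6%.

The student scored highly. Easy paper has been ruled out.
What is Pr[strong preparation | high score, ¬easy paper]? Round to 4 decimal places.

Under noisy-OR, P(high score | causes) = 1 − (1−0.076)·∏(1−qᵢ) over the active causes.
P(high score | ¬easy paper) = 0.076·0.97 + 0.75052·0.03 = 0.073720 + 0.022516 = 0.096236
Restricting to configurations with strong preparation present: 0.75052·0.03 = 0.022516.
So P(strong preparation | high score, ¬easy paper) = 0.022516/0.096236 ≈ 0.2340.

Pr[strong preparation | high score, ¬easy paper] ≈ 0.2340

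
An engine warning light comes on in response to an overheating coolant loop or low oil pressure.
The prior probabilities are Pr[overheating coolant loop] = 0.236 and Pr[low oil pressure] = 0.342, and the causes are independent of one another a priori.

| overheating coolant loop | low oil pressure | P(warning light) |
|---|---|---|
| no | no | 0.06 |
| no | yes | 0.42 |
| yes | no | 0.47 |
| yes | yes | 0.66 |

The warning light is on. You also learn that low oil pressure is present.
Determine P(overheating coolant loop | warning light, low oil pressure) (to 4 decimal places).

P(warning light | low oil pressure) = 0.42*0.764 + 0.66*0.236 = 0.320880 + 0.155760 = 0.476640
The overheating coolant loop-present share is 0.66*0.236 = 0.155760.
P(overheating coolant loop | warning light, low oil pressure) = 0.155760 / 0.476640 ≈ 0.3268

P(overheating coolant loop | warning light, low oil pressure) ≈ 0.3268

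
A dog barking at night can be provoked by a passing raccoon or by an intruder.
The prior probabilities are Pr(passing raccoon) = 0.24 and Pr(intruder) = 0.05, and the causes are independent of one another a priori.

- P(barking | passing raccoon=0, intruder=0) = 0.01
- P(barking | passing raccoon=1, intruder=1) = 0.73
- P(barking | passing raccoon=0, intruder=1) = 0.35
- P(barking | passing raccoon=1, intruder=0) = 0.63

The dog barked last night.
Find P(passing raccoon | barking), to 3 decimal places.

Sum P(barking|·) weighted by the priors over the 4 (passing raccoon, intruder) configurations:
  P(barking) = 0.01*0.76*0.95 + 0.35*0.76*0.05 + 0.63*0.24*0.95 + 0.73*0.24*0.05
        = 0.007220 + 0.013300 + 0.143640 + 0.008760 = 0.172920
Configurations with passing raccoon contribute 0.152400, so
  P(passing raccoon | barking) = 0.152400 / 0.172920 ≈ 0.881

P(passing raccoon | barking) ≈ 0.881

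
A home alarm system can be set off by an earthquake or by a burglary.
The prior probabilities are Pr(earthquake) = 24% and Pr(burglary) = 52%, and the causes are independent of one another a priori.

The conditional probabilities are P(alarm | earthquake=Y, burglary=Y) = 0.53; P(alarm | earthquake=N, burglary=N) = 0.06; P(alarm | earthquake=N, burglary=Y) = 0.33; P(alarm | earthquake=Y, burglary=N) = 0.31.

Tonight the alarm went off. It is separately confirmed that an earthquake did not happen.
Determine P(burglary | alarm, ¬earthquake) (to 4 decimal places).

P(burglary | alarm, ¬earthquake) ≈ 0.8563

P(alarm | ¬earthquake) = 0.06×0.48 + 0.33×0.52 = 0.028800 + 0.171600 = 0.200400
The burglary-present share is 0.33×0.52 = 0.171600.
So P(burglary | alarm, ¬earthquake) = 0.171600/0.200400 ≈ 0.8563.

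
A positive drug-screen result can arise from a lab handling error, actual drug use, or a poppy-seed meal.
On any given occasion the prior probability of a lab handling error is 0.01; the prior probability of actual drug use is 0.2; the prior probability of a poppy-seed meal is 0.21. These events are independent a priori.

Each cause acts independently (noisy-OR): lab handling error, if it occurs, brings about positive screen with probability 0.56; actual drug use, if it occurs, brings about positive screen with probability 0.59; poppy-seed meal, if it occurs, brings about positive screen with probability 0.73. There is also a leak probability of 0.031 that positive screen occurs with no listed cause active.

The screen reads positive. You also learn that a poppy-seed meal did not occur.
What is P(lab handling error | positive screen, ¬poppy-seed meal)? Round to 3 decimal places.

Under noisy-OR, P(positive screen | causes) = 1 − (1−0.031)·∏(1−qᵢ) over the active causes.
P(positive screen | ¬poppy-seed meal) = 0.031*0.99*0.8 + 0.60271*0.99*0.2 + 0.57364*0.01*0.8 + 0.825192*0.01*0.2 = 0.024552 + 0.119337 + 0.004589 + 0.001650 = 0.150128
The lab handling error-present share is 0.004589 + 0.001650 = 0.006239.
P(lab handling error | positive screen, ¬poppy-seed meal) = 0.006239 / 0.150128 ≈ 0.042

P(lab handling error | positive screen, ¬poppy-seed meal) ≈ 0.042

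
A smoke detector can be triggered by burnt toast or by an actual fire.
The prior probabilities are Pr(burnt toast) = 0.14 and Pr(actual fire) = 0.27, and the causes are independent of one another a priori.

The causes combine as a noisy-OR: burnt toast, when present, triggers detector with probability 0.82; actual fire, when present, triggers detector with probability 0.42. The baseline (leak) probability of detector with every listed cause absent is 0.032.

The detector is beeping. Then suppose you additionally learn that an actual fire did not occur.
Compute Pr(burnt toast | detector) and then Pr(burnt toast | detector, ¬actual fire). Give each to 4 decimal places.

Under noisy-OR, P(detector | causes) = 1 − (1−0.032)·∏(1−qᵢ) over the active causes.
For the numerator, keep only burnt toast=true terms: 0.084393 + 0.033980 = 0.118373
Normalizer over all consistent configurations: 0.032*0.86*0.73 + 0.43856*0.86*0.27 + 0.82576*0.14*0.73 + 0.898941*0.14*0.27 = 0.240297
P(burnt toast | detector) = 0.118373/0.240297 ≈ 0.4926

Now condition on the additional information:
P(detector | ¬actual fire) = 0.032×0.86 + 0.82576×0.14 = 0.027520 + 0.115606 = 0.143126
The burnt toast-present share is 0.82576×0.14 = 0.115606.
So P(burnt toast | detector, ¬actual fire) = 0.115606/0.143126 ≈ 0.8077.

Pr(burnt toast | detector) ≈ 0.4926; Pr(burnt toast | detector, ¬actual fire) ≈ 0.8077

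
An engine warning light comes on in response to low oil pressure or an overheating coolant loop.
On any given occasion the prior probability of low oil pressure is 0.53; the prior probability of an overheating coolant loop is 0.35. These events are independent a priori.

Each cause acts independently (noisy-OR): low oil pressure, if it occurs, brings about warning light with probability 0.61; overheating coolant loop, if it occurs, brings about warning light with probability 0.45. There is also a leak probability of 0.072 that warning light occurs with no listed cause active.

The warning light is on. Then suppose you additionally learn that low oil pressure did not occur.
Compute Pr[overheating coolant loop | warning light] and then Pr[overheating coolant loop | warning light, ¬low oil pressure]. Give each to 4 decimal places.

Under noisy-OR, P(warning light | causes) = 1 − (1−0.072)·∏(1−qᵢ) over the active causes.
By total probability over the 4 (low oil pressure, overheating coolant loop) configurations:
  P(warning light) = 0.072×0.47×0.65 + 0.4896×0.47×0.35 + 0.63808×0.53×0.65 + 0.800944×0.53×0.35
        = 0.021996 + 0.080539 + 0.219819 + 0.148575 = 0.470929
The terms with overheating coolant loop present sum to 0.229114, so
  P(overheating coolant loop | warning light) = 0.229114 / 0.470929 ≈ 0.4865

Now also conditioning on low oil pressure≠true:
For the numerator, keep only overheating coolant loop=true terms: 0.4896*0.35 = 0.171360
The normalizing constant is 0.072*0.65 + 0.4896*0.35 = 0.218160
Posterior = 0.171360 / 0.218160 ≈ 0.7855
Ruling out low oil pressure raises the posterior on overheating coolant loop — the flip side of explaining away.

Pr[overheating coolant loop | warning light] ≈ 0.4865; Pr[overheating coolant loop | warning light, ¬low oil pressure] ≈ 0.7855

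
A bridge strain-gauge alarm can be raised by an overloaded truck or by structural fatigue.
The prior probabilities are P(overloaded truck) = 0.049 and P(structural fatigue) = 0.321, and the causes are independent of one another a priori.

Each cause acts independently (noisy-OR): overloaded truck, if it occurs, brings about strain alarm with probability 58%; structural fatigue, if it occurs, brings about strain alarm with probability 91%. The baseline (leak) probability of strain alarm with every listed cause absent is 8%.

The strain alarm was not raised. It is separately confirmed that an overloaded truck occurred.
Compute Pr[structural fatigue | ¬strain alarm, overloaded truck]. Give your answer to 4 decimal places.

Under noisy-OR, P(strain alarm | causes) = 1 − (1−0.08)·∏(1−qᵢ) over the active causes.
P(¬strain alarm | overloaded truck) = 0.3864·0.679 + 0.034776·0.321 = 0.262366 + 0.011163 = 0.273529
The structural fatigue-present share is 0.034776·0.321 = 0.011163.
Hence the posterior is 0.011163/0.273529 ≈ 0.0408.

Pr[structural fatigue | ¬strain alarm, overloaded truck] ≈ 0.0408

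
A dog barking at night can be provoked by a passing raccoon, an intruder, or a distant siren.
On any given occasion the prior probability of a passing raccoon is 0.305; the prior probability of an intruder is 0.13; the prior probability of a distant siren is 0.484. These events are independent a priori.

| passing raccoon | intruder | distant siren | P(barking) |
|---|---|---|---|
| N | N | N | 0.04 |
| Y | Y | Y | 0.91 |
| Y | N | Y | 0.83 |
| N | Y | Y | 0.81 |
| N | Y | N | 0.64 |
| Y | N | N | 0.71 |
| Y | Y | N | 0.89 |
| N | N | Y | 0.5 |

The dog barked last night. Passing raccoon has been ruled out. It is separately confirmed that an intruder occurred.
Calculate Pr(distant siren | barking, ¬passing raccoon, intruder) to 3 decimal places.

By total probability over both values of distant siren:
  P(barking | ¬passing raccoon, intruder) = 0.64×0.516 + 0.81×0.484
        = 0.330240 + 0.392040 = 0.722280
The terms with distant siren present sum to 0.392040, so
  P(distant siren | barking, ¬passing raccoon, intruder) = 0.392040 / 0.722280 ≈ 0.543

Pr(distant siren | barking, ¬passing raccoon, intruder) ≈ 0.543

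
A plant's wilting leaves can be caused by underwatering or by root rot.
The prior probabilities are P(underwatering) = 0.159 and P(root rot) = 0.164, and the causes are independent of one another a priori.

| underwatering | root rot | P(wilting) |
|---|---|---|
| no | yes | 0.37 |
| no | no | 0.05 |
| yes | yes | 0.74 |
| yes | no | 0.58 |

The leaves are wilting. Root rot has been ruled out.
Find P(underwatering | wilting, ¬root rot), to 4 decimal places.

P(wilting | ¬root rot) = 0.05*0.841 + 0.58*0.159 = 0.042050 + 0.092220 = 0.134270
Restricting to configurations with underwatering present: 0.58*0.159 = 0.092220.
P(underwatering | wilting, ¬root rot) = 0.092220 / 0.134270 ≈ 0.6868

P(underwatering | wilting, ¬root rot) ≈ 0.6868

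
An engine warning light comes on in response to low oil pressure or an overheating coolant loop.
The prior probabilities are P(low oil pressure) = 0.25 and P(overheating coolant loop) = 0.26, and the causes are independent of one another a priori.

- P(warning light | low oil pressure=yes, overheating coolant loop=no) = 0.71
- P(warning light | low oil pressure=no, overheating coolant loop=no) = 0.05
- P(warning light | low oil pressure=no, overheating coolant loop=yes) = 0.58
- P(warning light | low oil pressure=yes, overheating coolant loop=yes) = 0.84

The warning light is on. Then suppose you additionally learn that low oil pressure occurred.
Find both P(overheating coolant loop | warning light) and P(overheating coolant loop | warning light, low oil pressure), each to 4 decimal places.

P(overheating coolant loop | warning light) ≈ 0.5132; P(overheating coolant loop | warning light, low oil pressure) ≈ 0.2936

P(warning light) = 0.05·0.75·0.74 + 0.58·0.75·0.26 + 0.71·0.25·0.74 + 0.84·0.25·0.26 = 0.027750 + 0.113100 + 0.131350 + 0.054600 = 0.326800
The overheating coolant loop-present share is 0.113100 + 0.054600 = 0.167700.
Hence the posterior is 0.167700/0.326800 ≈ 0.5132.

With the extra evidence:
Numerator (weight on configurations with overheating coolant loop): 0.84·0.26 = 0.218400
Denominator P(warning light | low oil pressure): 0.71·0.74 + 0.84·0.26 = 0.743800
Posterior = 0.218400 / 0.743800 ≈ 0.2936
This is intercausal reasoning (explaining away): once low oil pressure accounts for the warning light, overheating coolant loop becomes less likely.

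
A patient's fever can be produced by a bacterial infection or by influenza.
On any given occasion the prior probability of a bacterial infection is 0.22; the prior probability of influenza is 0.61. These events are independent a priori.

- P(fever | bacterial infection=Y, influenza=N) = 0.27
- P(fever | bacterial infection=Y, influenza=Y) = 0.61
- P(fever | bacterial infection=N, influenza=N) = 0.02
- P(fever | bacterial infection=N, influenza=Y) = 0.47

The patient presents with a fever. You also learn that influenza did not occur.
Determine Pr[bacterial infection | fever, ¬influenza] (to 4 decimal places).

Pr[bacterial infection | fever, ¬influenza] ≈ 0.7920

P(fever | ¬influenza) = 0.02·0.78 + 0.27·0.22 = 0.015600 + 0.059400 = 0.075000
The bacterial infection-present share is 0.27·0.22 = 0.059400.
P(bacterial infection | fever, ¬influenza) = 0.059400 / 0.075000 ≈ 0.7920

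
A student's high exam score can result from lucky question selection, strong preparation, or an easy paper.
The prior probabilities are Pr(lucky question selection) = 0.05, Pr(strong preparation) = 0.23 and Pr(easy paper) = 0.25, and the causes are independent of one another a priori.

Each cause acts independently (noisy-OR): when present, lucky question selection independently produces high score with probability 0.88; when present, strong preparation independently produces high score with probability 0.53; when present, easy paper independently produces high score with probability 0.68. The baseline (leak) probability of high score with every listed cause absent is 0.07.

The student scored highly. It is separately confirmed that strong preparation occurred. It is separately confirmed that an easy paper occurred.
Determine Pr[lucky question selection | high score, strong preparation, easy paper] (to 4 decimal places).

Pr[lucky question selection | high score, strong preparation, easy paper] ≈ 0.0567

Under noisy-OR, P(high score | causes) = 1 − (1−0.07)·∏(1−qᵢ) over the active causes.
Sum P(high score|·) weighted by the priors over both values of lucky question selection:
  P(high score | strong preparation, easy paper) = 0.860128·0.95 + 0.983215·0.05
        = 0.817122 + 0.049161 = 0.866283
Keeping only the lucky question selection-present terms gives 0.049161, so
  P(lucky question selection | high score, strong preparation, easy paper) = 0.049161 / 0.866283 ≈ 0.0567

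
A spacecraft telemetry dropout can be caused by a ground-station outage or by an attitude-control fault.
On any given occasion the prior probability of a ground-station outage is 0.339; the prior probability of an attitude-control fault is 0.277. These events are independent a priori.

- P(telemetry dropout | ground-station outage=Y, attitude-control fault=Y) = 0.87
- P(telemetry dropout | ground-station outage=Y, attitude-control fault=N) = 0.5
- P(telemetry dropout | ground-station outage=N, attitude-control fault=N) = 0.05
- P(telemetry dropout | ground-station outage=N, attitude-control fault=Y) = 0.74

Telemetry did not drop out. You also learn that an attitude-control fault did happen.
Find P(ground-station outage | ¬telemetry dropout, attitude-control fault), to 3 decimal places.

P(ground-station outage | ¬telemetry dropout, attitude-control fault) ≈ 0.204

By total probability over both values of ground-station outage:
  P(¬telemetry dropout | attitude-control fault) = 0.26*0.661 + 0.13*0.339
        = 0.171860 + 0.044070 = 0.215930
Keeping only the ground-station outage-present terms gives 0.044070, so
  P(ground-station outage | ¬telemetry dropout, attitude-control fault) = 0.044070 / 0.215930 ≈ 0.204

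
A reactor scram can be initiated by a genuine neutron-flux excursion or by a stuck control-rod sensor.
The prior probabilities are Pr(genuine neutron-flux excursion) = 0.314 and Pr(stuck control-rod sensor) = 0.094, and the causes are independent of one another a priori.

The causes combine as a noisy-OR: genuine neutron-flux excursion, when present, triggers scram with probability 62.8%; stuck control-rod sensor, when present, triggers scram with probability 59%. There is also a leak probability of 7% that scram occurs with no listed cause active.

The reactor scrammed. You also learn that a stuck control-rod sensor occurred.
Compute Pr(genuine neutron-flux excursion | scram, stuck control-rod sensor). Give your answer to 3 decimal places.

Under noisy-OR, P(scram | causes) = 1 − (1−0.07)·∏(1−qᵢ) over the active causes.
P(scram | stuck control-rod sensor) = 0.6187*0.686 + 0.858156*0.314 = 0.424428 + 0.269461 = 0.693889
Of this, 0.269461 comes from 0.858156*0.314 (the genuine neutron-flux excursion=true cases).
P(genuine neutron-flux excursion | scram, stuck control-rod sensor) = 0.269461 / 0.693889 ≈ 0.388

Pr(genuine neutron-flux excursion | scram, stuck control-rod sensor) ≈ 0.388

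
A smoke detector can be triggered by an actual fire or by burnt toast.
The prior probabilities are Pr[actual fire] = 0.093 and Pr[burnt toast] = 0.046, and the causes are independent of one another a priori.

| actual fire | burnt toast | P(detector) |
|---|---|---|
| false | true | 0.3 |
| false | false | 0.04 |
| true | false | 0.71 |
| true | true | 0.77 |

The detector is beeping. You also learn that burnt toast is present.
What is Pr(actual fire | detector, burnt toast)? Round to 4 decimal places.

Pr(actual fire | detector, burnt toast) ≈ 0.2083

P(detector | burnt toast) = 0.3×0.907 + 0.77×0.093 = 0.272100 + 0.071610 = 0.343710
The actual fire-present share is 0.77×0.093 = 0.071610.
Hence the posterior is 0.071610/0.343710 ≈ 0.2083.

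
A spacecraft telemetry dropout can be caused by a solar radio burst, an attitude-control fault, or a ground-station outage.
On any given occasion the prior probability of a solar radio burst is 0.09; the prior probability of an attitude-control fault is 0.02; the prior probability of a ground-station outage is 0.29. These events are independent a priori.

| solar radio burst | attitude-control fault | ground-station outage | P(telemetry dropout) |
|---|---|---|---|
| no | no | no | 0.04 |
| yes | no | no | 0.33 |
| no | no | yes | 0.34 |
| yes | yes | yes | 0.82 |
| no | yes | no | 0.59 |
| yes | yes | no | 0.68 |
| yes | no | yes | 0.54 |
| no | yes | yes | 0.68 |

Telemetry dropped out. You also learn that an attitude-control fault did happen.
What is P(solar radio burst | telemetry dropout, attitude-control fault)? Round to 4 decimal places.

P(telemetry dropout | attitude-control fault) = 0.59*0.91*0.71 + 0.68*0.91*0.29 + 0.68*0.09*0.71 + 0.82*0.09*0.29 = 0.381199 + 0.179452 + 0.043452 + 0.021402 = 0.625505
The solar radio burst-present share is 0.043452 + 0.021402 = 0.064854.
So P(solar radio burst | telemetry dropout, attitude-control fault) = 0.064854/0.625505 ≈ 0.1037.

P(solar radio burst | telemetry dropout, attitude-control fault) ≈ 0.1037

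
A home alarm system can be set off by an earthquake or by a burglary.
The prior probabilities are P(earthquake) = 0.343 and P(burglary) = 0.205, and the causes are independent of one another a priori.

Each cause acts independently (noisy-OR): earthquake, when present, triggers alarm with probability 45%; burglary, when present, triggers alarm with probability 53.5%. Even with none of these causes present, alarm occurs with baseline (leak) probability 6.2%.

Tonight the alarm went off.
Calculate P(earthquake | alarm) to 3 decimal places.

P(earthquake | alarm) ≈ 0.631

Under noisy-OR, P(alarm | causes) = 1 − (1−0.062)·∏(1−qᵢ) over the active causes.
P(alarm) = 0.062·0.657·0.795 + 0.56383·0.657·0.205 + 0.4841·0.343·0.795 + 0.760107·0.343·0.205 = 0.032384 + 0.075939 + 0.132007 + 0.053447 = 0.293777
Restricting to configurations with earthquake present: 0.132007 + 0.053447 = 0.185454.
Hence the posterior is 0.185454/0.293777 ≈ 0.631.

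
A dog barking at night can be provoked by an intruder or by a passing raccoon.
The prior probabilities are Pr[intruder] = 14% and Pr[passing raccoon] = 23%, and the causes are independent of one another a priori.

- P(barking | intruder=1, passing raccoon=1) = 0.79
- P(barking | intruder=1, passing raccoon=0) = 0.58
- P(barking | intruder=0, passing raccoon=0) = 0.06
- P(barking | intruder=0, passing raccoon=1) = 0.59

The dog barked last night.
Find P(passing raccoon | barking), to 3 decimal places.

P(passing raccoon | barking) ≈ 0.582

Enumerate the 4 (intruder, passing raccoon) configurations and weight by the priors:
  P(barking) = 0.06*0.86*0.77 + 0.59*0.86*0.23 + 0.58*0.14*0.77 + 0.79*0.14*0.23
        = 0.039732 + 0.116702 + 0.062524 + 0.025438 = 0.244396
The terms with passing raccoon present sum to 0.142140, so
  P(passing raccoon | barking) = 0.142140 / 0.244396 ≈ 0.582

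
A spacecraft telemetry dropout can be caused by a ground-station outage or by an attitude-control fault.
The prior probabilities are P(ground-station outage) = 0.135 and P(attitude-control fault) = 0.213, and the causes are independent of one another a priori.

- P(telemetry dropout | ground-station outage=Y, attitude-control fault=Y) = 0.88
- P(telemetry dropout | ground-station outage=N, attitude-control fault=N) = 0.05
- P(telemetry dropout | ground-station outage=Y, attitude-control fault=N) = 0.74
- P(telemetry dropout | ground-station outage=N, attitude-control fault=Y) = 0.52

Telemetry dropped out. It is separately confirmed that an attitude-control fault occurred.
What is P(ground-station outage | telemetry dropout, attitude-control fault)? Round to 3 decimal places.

P(telemetry dropout | attitude-control fault) = 0.52×0.865 + 0.88×0.135 = 0.449800 + 0.118800 = 0.568600
The ground-station outage-present share is 0.88×0.135 = 0.118800.
So P(ground-station outage | telemetry dropout, attitude-control fault) = 0.118800/0.568600 ≈ 0.209.

P(ground-station outage | telemetry dropout, attitude-control fault) ≈ 0.209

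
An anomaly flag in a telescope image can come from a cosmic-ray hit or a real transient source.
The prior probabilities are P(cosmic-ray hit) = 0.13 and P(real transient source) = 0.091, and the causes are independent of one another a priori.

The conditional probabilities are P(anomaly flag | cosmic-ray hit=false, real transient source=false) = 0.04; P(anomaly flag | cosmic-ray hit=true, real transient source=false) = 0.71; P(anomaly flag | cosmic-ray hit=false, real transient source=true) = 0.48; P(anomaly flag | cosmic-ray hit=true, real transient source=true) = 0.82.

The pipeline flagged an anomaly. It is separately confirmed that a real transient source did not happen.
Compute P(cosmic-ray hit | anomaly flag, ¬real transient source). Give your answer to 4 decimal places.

P(cosmic-ray hit | anomaly flag, ¬real transient source) ≈ 0.7262

Enumerate both values of cosmic-ray hit and weight by the priors:
  P(anomaly flag | ¬real transient source) = 0.04·0.87 + 0.71·0.13
        = 0.034800 + 0.092300 = 0.127100
Keeping only the cosmic-ray hit-present terms gives 0.092300, so
  P(cosmic-ray hit | anomaly flag, ¬real transient source) = 0.092300 / 0.127100 ≈ 0.7262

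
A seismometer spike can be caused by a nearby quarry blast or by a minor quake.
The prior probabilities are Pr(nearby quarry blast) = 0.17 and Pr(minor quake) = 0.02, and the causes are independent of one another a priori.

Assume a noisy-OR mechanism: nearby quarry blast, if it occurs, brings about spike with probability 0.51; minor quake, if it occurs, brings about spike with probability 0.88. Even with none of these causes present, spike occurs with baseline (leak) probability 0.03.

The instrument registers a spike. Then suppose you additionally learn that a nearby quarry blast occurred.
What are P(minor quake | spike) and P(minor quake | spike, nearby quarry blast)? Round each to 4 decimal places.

P(minor quake | spike) ≈ 0.1378; P(minor quake | spike, nearby quarry blast) ≈ 0.0354

Under noisy-OR, P(spike | causes) = 1 − (1−0.03)·∏(1−qᵢ) over the active causes.
P(spike) = 0.03×0.83×0.98 + 0.8836×0.83×0.02 + 0.5247×0.17×0.98 + 0.942964×0.17×0.02 = 0.024402 + 0.014668 + 0.087415 + 0.003206 = 0.129691
Of this, 0.017874 comes from 0.014668 + 0.003206 (the minor quake=true cases).
So P(minor quake | spike) = 0.017874/0.129691 ≈ 0.1378.

With the extra evidence:
For the numerator, keep only minor quake=true terms: 0.942964*0.02 = 0.018859
The normalizing constant is 0.5247*0.98 + 0.942964*0.02 = 0.533065
Posterior = 0.018859 / 0.533065 ≈ 0.0354
— nearby quarry blast explains away the evidence for minor quake.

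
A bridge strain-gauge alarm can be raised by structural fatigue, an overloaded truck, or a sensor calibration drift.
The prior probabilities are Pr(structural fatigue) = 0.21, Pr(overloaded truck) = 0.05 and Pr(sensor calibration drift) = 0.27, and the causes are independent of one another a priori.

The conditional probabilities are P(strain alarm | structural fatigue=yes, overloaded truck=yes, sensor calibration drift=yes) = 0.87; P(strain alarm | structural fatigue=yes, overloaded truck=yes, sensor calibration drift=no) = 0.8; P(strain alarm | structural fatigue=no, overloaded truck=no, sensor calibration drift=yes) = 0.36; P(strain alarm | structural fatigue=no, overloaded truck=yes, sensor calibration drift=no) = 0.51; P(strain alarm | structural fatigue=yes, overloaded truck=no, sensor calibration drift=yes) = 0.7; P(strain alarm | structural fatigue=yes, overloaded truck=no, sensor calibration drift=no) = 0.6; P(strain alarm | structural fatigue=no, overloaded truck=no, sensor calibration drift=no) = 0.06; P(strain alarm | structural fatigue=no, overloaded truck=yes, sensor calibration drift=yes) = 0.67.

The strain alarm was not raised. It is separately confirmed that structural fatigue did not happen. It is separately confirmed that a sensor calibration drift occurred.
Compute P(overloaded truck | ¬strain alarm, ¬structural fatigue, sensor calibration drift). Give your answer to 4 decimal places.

P(¬strain alarm | ¬structural fatigue, sensor calibration drift) = 0.64×0.95 + 0.33×0.05 = 0.608000 + 0.016500 = 0.624500
Of this, 0.016500 comes from 0.33×0.05 (the overloaded truck=true cases).
P(overloaded truck | ¬strain alarm, ¬structural fatigue, sensor calibration drift) = 0.016500 / 0.624500 ≈ 0.0264

P(overloaded truck | ¬strain alarm, ¬structural fatigue, sensor calibration drift) ≈ 0.0264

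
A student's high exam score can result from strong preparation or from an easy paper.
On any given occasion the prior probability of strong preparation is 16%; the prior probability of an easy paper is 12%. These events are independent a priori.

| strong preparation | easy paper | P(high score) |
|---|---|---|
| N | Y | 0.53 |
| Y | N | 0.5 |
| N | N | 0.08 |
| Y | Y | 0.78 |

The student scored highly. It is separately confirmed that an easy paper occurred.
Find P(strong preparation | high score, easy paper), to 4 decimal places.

P(high score | easy paper) = 0.53×0.84 + 0.78×0.16 = 0.445200 + 0.124800 = 0.570000
The strong preparation-present share is 0.78×0.16 = 0.124800.
So P(strong preparation | high score, easy paper) = 0.124800/0.570000 ≈ 0.2189.

P(strong preparation | high score, easy paper) ≈ 0.2189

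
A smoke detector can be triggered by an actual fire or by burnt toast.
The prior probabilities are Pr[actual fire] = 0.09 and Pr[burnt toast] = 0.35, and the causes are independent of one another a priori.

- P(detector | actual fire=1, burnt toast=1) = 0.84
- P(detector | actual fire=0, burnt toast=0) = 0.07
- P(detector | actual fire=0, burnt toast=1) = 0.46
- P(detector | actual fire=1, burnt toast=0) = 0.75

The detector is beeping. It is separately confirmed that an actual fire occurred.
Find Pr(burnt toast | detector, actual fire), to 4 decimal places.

Sum P(detector|·) weighted by the priors over both values of burnt toast:
  P(detector | actual fire) = 0.75·0.65 + 0.84·0.35
        = 0.487500 + 0.294000 = 0.781500
Configurations with burnt toast contribute 0.294000, so
  P(burnt toast | detector, actual fire) = 0.294000 / 0.781500 ≈ 0.3762

Pr(burnt toast | detector, actual fire) ≈ 0.3762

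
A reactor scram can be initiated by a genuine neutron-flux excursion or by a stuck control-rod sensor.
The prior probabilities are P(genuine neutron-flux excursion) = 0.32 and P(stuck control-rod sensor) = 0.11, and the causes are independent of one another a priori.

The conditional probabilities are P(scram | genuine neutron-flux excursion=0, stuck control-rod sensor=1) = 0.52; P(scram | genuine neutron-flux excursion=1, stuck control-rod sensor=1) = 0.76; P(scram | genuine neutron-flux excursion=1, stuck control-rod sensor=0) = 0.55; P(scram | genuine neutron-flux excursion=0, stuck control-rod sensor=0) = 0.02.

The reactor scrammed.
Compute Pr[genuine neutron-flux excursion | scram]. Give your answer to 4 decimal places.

Weight on genuine neutron-flux excursion=true, given the evidence: 0.156640 + 0.026752 = 0.183392
The normalizing constant is 0.02*0.68*0.89 + 0.52*0.68*0.11 + 0.55*0.32*0.89 + 0.76*0.32*0.11 = 0.234392
P(genuine neutron-flux excursion | scram) = 0.183392/0.234392 ≈ 0.7824

Pr[genuine neutron-flux excursion | scram] ≈ 0.7824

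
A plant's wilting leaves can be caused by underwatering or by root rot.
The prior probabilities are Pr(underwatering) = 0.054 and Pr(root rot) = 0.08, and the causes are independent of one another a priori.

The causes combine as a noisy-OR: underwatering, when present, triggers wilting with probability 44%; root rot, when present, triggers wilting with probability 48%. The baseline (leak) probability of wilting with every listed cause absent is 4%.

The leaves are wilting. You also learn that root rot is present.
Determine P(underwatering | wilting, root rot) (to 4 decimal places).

Under noisy-OR, P(wilting | causes) = 1 − (1−0.04)·∏(1−qᵢ) over the active causes.
P(wilting | root rot) = 0.5008*0.946 + 0.720448*0.054 = 0.473757 + 0.038904 = 0.512661
Restricting to configurations with underwatering present: 0.720448*0.054 = 0.038904.
P(underwatering | wilting, root rot) = 0.038904 / 0.512661 ≈ 0.0759

P(underwatering | wilting, root rot) ≈ 0.0759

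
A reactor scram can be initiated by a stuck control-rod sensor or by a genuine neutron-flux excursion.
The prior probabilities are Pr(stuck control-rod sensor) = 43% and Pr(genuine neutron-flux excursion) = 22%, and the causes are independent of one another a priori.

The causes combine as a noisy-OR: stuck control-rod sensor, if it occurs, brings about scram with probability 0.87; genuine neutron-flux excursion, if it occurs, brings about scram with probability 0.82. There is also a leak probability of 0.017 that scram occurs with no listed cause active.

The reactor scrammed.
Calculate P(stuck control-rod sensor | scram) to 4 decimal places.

Under noisy-OR, P(scram | causes) = 1 − (1−0.017)·∏(1−qᵢ) over the active causes.
Weight on stuck control-rod sensor=true, given the evidence: 0.292539 + 0.092424 = 0.384963
Normalizer over all consistent configurations: 0.017×0.57×0.78 + 0.82306×0.57×0.22 + 0.87221×0.43×0.78 + 0.976998×0.43×0.22 = 0.495733
P(stuck control-rod sensor | scram) = 0.384963/0.495733 ≈ 0.7766

P(stuck control-rod sensor | scram) ≈ 0.7766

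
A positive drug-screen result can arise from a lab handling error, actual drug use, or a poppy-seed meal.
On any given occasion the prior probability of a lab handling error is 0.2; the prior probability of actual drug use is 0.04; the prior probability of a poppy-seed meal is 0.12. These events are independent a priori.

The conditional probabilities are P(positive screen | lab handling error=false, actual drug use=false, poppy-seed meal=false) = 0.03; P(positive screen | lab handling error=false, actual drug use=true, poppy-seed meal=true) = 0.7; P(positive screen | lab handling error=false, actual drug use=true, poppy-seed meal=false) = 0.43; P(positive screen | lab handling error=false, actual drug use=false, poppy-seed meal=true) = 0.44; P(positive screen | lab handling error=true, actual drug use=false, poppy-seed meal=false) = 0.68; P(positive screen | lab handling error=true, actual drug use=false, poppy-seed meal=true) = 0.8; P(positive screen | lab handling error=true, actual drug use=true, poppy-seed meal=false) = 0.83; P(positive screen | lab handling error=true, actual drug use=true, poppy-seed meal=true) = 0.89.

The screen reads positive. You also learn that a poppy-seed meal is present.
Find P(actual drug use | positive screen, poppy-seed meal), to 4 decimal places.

P(positive screen | poppy-seed meal) = 0.44·0.8·0.96 + 0.7·0.8·0.04 + 0.8·0.2·0.96 + 0.89·0.2·0.04 = 0.337920 + 0.022400 + 0.153600 + 0.007120 = 0.521040
Of this, 0.029520 comes from 0.022400 + 0.007120 (the actual drug use=true cases).
P(actual drug use | positive screen, poppy-seed meal) = 0.029520 / 0.521040 ≈ 0.0567

P(actual drug use | positive screen, poppy-seed meal) ≈ 0.0567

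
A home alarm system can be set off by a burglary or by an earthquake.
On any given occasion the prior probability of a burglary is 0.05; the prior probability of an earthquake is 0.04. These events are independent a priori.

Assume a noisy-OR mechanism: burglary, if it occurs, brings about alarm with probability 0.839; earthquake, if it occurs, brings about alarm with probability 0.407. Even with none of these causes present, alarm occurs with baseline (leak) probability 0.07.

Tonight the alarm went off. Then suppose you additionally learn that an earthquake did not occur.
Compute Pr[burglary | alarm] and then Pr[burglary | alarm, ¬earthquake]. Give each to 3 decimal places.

Under noisy-OR, P(alarm | causes) = 1 − (1−0.07)·∏(1−qᵢ) over the active causes.
Sum P(alarm|·) weighted by the priors over the 4 (burglary, earthquake) configurations:
  P(alarm) = 0.07*0.95*0.96 + 0.44851*0.95*0.04 + 0.85027*0.05*0.96 + 0.91121*0.05*0.04
        = 0.063840 + 0.017043 + 0.040813 + 0.001822 = 0.123518
The terms with burglary present sum to 0.042635, so
  P(burglary | alarm) = 0.042635 / 0.123518 ≈ 0.345

With the extra evidence:
Weight on burglary=true, given the evidence: 0.85027×0.05 = 0.042514
The normalizing constant is 0.07×0.95 + 0.85027×0.05 = 0.109014
P(burglary | alarm, ¬earthquake) = 0.042514/0.109014 ≈ 0.390

Pr[burglary | alarm] ≈ 0.345; Pr[burglary | alarm, ¬earthquake] ≈ 0.390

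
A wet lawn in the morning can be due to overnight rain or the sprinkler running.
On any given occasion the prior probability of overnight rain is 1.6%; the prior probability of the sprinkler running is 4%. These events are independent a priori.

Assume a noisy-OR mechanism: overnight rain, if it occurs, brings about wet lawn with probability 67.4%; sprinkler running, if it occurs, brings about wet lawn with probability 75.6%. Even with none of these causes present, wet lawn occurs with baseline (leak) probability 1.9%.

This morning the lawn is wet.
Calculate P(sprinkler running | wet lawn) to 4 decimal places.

Under noisy-OR, P(wet lawn | causes) = 1 − (1−0.019)·∏(1−qᵢ) over the active causes.
Weight on sprinkler running=true, given the evidence: 0.029939 + 0.000590 = 0.030529
Denominator P(wet lawn): 0.019×0.984×0.96 + 0.760636×0.984×0.04 + 0.680194×0.016×0.96 + 0.921967×0.016×0.04 = 0.058925
Posterior = 0.030529 / 0.058925 ≈ 0.5181

P(sprinkler running | wet lawn) ≈ 0.5181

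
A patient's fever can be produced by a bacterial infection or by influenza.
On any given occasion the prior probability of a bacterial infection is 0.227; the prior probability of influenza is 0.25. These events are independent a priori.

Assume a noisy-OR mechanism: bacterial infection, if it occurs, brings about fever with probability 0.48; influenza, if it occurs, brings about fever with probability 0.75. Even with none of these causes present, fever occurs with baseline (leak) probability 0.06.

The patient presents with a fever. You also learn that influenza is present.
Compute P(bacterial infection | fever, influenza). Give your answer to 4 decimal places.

Under noisy-OR, P(fever | causes) = 1 − (1−0.06)·∏(1−qᵢ) over the active causes.
Enumerate both values of bacterial infection and weight by the priors:
  P(fever | influenza) = 0.765*0.773 + 0.8778*0.227
        = 0.591345 + 0.199261 = 0.790606
Configurations with bacterial infection contribute 0.199261, so
  P(bacterial infection | fever, influenza) = 0.199261 / 0.790606 ≈ 0.2520

P(bacterial infection | fever, influenza) ≈ 0.2520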